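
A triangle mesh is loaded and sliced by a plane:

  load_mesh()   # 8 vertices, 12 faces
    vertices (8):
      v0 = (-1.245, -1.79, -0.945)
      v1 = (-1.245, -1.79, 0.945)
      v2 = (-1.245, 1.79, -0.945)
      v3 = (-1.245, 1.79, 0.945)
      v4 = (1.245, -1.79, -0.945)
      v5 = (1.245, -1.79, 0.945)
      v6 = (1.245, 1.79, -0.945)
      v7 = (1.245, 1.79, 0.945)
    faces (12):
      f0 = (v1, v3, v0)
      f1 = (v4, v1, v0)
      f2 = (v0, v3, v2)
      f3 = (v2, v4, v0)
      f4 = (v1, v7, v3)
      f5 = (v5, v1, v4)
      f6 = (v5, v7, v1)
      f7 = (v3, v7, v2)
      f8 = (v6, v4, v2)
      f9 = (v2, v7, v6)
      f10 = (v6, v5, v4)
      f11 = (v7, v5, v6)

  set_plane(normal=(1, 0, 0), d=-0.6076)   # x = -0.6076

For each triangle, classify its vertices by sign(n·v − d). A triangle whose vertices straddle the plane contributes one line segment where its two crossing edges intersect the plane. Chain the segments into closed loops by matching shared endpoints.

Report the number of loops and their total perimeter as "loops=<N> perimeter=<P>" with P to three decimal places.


Straddling triangles (8 of 12):
  (v4,v1,v0) [+--] → (-0.6076, -1.79, 0.46119)–(-0.6076, -1.79, -0.945)  len=1.4062
  (v2,v4,v0) [-+-] → (-0.6076, 0.873578, -0.945)–(-0.6076, -1.79, -0.945)  len=2.6636
  (v1,v7,v3) [-+-] → (-0.6076, -0.873578, 0.945)–(-0.6076, 1.79, 0.945)  len=2.6636
  (v5,v1,v4) [+-+] → (-0.6076, -1.79, 0.945)–(-0.6076, -1.79, 0.46119)  len=0.4838
  (v5,v7,v1) [++-] → (-0.6076, -0.873578, 0.945)–(-0.6076, -1.79, 0.945)  len=0.9164
  (v3,v7,v2) [-+-] → (-0.6076, 1.79, 0.945)–(-0.6076, 1.79, -0.46119)  len=1.4062
  (v6,v4,v2) [++-] → (-0.6076, 0.873578, -0.945)–(-0.6076, 1.79, -0.945)  len=0.9164
  (v2,v7,v6) [-++] → (-0.6076, 1.79, -0.46119)–(-0.6076, 1.79, -0.945)  len=0.4838

Chained into 1 loop(s):
  loop 1: 8 segments, perimeter = 10.9400
Total perimeter = 10.940

loops=1 perimeter=10.940


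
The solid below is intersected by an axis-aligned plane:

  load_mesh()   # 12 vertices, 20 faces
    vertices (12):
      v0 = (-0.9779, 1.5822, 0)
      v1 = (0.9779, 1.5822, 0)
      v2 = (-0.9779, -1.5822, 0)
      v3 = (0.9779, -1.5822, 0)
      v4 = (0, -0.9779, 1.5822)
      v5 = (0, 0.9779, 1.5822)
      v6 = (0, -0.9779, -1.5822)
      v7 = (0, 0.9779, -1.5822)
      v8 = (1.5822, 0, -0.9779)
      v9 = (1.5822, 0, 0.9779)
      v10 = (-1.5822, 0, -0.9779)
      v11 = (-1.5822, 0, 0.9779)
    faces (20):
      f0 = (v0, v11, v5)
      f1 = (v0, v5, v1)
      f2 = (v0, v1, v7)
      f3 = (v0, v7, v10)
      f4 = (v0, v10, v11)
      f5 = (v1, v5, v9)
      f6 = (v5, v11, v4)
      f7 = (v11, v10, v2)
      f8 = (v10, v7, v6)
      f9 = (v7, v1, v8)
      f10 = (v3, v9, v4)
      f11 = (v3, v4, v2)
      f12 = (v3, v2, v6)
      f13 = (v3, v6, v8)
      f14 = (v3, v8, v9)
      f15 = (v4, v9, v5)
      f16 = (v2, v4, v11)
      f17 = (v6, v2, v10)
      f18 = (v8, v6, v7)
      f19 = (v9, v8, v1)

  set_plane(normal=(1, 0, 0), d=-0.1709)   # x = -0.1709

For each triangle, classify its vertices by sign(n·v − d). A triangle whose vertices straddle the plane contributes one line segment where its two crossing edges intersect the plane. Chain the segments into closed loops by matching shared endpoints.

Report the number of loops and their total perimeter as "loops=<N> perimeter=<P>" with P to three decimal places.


loops=1 perimeter=10.275

Straddling triangles (10 of 20):
  (v0,v11,v5) [--+] → (-0.1709, 0.872273, 1.51693)–(-0.1709, 1.08351, 1.30569)  len=0.2987
  (v0,v5,v1) [-++] → (-0.1709, 1.08351, 1.30569)–(-0.1709, 1.5822, 0)  len=1.3977
  (v0,v1,v7) [-++] → (-0.1709, 1.5822, 0)–(-0.1709, 1.08351, -1.30569)  len=1.3977
  (v0,v7,v10) [-+-] → (-0.1709, 1.08351, -1.30569)–(-0.1709, 0.872273, -1.51693)  len=0.2987
  (v5,v11,v4) [+-+] → (-0.1709, 0.872273, 1.51693)–(-0.1709, -0.872273, 1.51693)  len=1.7445
  (v10,v7,v6) [-++] → (-0.1709, 0.872273, -1.51693)–(-0.1709, -0.872273, -1.51693)  len=1.7445
  (v3,v4,v2) [++-] → (-0.1709, -1.08351, 1.30569)–(-0.1709, -1.5822, 0)  len=1.3977
  (v3,v2,v6) [+-+] → (-0.1709, -1.5822, 0)–(-0.1709, -1.08351, -1.30569)  len=1.3977
  (v2,v4,v11) [-+-] → (-0.1709, -1.08351, 1.30569)–(-0.1709, -0.872273, 1.51693)  len=0.2987
  (v6,v2,v10) [+--] → (-0.1709, -1.08351, -1.30569)–(-0.1709, -0.872273, -1.51693)  len=0.2987

Chained into 1 loop(s):
  loop 1: 10 segments, perimeter = 10.2748
Total perimeter = 10.275


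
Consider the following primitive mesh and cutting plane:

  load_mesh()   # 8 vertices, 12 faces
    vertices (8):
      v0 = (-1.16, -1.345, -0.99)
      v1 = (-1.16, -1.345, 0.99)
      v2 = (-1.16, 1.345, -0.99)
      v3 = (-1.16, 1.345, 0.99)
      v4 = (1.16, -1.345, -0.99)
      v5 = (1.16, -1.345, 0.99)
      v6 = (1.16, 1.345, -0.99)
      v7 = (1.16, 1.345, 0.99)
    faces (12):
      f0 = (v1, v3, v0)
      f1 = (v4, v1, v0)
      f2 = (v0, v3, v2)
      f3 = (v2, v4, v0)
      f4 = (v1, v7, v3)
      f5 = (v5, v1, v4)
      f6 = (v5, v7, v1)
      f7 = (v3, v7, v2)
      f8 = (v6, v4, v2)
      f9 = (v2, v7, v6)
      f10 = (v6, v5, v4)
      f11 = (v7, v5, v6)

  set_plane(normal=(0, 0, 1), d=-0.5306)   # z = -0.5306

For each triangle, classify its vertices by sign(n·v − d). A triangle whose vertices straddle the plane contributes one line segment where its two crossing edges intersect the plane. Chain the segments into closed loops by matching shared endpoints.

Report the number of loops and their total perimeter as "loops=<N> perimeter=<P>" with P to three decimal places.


Straddling triangles (8 of 12):
  (v1,v3,v0) [++-] → (-1.16, -0.720866, -0.5306)–(-1.16, -1.345, -0.5306)  len=0.6241
  (v4,v1,v0) [-+-] → (0.621713, -1.345, -0.5306)–(-1.16, -1.345, -0.5306)  len=1.7817
  (v0,v3,v2) [-+-] → (-1.16, -0.720866, -0.5306)–(-1.16, 1.345, -0.5306)  len=2.0659
  (v5,v1,v4) [++-] → (0.621713, -1.345, -0.5306)–(1.16, -1.345, -0.5306)  len=0.5383
  (v3,v7,v2) [++-] → (-0.621713, 1.345, -0.5306)–(-1.16, 1.345, -0.5306)  len=0.5383
  (v2,v7,v6) [-+-] → (-0.621713, 1.345, -0.5306)–(1.16, 1.345, -0.5306)  len=1.7817
  (v6,v5,v4) [-+-] → (1.16, 0.720866, -0.5306)–(1.16, -1.345, -0.5306)  len=2.0659
  (v7,v5,v6) [++-] → (1.16, 0.720866, -0.5306)–(1.16, 1.345, -0.5306)  len=0.6241

Chained into 1 loop(s):
  loop 1: 8 segments, perimeter = 10.0200
Total perimeter = 10.020

loops=1 perimeter=10.020


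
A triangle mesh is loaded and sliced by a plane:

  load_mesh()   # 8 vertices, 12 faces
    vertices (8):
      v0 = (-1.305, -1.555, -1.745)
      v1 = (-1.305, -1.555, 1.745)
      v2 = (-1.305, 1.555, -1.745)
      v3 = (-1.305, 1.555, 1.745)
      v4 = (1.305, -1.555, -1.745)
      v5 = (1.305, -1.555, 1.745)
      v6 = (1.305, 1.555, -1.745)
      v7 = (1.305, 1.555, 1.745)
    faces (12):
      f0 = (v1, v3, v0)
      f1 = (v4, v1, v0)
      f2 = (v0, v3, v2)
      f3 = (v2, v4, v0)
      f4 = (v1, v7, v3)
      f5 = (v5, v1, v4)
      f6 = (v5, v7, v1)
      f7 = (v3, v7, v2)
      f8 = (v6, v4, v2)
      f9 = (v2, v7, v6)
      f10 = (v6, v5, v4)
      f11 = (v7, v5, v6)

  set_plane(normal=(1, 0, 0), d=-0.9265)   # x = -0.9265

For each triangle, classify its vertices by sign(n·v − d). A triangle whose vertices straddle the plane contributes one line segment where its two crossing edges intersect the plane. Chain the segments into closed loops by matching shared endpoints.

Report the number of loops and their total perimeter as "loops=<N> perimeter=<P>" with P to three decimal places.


loops=1 perimeter=13.200

Straddling triangles (8 of 12):
  (v4,v1,v0) [+--] → (-0.9265, -1.555, 1.23888)–(-0.9265, -1.555, -1.745)  len=2.9839
  (v2,v4,v0) [-+-] → (-0.9265, 1.10399, -1.745)–(-0.9265, -1.555, -1.745)  len=2.6590
  (v1,v7,v3) [-+-] → (-0.9265, -1.10399, 1.745)–(-0.9265, 1.555, 1.745)  len=2.6590
  (v5,v1,v4) [+-+] → (-0.9265, -1.555, 1.745)–(-0.9265, -1.555, 1.23888)  len=0.5061
  (v5,v7,v1) [++-] → (-0.9265, -1.10399, 1.745)–(-0.9265, -1.555, 1.745)  len=0.4510
  (v3,v7,v2) [-+-] → (-0.9265, 1.555, 1.745)–(-0.9265, 1.555, -1.23888)  len=2.9839
  (v6,v4,v2) [++-] → (-0.9265, 1.10399, -1.745)–(-0.9265, 1.555, -1.745)  len=0.4510
  (v2,v7,v6) [-++] → (-0.9265, 1.555, -1.23888)–(-0.9265, 1.555, -1.745)  len=0.5061

Chained into 1 loop(s):
  loop 1: 8 segments, perimeter = 13.2000
Total perimeter = 13.200


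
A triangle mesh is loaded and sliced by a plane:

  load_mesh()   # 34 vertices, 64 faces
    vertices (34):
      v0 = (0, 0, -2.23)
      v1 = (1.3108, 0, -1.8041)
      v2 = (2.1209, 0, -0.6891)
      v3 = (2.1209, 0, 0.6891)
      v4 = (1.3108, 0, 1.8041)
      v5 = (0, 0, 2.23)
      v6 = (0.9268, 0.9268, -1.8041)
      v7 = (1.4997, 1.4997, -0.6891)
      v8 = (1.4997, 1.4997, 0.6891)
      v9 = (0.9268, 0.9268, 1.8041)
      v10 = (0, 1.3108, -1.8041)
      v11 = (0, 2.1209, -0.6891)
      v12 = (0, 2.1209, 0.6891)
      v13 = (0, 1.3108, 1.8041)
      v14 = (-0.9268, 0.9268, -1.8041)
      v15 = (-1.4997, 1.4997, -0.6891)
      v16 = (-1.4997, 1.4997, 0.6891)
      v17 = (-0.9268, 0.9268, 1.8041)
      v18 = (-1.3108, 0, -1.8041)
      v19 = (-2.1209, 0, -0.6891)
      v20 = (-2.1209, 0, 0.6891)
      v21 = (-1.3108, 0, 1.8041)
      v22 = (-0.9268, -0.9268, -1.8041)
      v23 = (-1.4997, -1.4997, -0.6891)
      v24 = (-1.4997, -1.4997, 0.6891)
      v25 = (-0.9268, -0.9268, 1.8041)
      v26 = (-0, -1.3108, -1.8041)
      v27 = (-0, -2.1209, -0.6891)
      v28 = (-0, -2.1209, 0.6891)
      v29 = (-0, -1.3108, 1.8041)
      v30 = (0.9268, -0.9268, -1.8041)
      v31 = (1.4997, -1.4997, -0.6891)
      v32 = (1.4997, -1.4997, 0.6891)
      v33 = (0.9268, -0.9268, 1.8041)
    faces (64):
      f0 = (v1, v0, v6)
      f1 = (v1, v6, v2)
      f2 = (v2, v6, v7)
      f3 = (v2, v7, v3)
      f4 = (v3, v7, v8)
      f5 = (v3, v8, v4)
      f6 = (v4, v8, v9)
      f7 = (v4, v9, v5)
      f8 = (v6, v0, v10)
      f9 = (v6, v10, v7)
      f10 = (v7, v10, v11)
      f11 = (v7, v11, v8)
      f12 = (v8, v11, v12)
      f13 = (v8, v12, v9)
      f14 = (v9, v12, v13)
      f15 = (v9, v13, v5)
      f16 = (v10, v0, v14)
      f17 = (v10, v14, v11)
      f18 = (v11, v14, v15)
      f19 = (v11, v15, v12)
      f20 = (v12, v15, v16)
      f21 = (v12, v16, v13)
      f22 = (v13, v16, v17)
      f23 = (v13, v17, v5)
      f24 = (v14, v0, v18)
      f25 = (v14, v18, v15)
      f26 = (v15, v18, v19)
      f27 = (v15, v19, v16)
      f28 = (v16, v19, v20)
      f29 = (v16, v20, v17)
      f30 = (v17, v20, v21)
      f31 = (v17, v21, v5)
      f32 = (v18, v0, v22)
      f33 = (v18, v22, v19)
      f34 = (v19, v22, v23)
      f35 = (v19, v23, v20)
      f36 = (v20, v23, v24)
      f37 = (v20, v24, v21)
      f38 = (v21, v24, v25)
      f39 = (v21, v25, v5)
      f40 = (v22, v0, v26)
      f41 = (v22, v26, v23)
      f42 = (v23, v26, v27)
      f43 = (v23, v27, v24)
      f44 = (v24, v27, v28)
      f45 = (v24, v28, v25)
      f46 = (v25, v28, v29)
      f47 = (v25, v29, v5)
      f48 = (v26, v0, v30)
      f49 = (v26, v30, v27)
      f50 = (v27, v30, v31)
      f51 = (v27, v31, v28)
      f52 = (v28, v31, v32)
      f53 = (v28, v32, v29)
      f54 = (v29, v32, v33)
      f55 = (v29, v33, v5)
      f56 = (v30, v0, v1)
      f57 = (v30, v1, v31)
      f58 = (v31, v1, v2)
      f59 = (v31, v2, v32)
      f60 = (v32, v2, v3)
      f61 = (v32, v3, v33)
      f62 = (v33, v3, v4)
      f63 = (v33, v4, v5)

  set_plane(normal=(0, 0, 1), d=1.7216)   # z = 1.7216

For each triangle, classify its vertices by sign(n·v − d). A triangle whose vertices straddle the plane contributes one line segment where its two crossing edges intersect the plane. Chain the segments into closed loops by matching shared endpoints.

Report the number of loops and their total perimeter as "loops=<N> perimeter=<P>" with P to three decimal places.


Straddling triangles (16 of 64):
  (v3,v8,v4) [--+] → (1.32478, 0.110964, 1.7216)–(1.37074, 0, 1.7216)  len=0.1201
  (v4,v8,v9) [+-+] → (1.32478, 0.110964, 1.7216)–(0.969189, 0.969189, 1.7216)  len=0.9290
  (v8,v12,v9) [--+] → (0.858225, 1.01515, 1.7216)–(0.969189, 0.969189, 1.7216)  len=0.1201
  (v9,v12,v13) [+-+] → (0.858225, 1.01515, 1.7216)–(0, 1.37074, 1.7216)  len=0.9290
  (v12,v16,v13) [--+] → (-0.110964, 1.32478, 1.7216)–(0, 1.37074, 1.7216)  len=0.1201
  (v13,v16,v17) [+-+] → (-0.110964, 1.32478, 1.7216)–(-0.969189, 0.969189, 1.7216)  len=0.9290
  (v16,v20,v17) [--+] → (-1.01515, 0.858225, 1.7216)–(-0.969189, 0.969189, 1.7216)  len=0.1201
  (v17,v20,v21) [+-+] → (-1.01515, 0.858225, 1.7216)–(-1.37074, 0, 1.7216)  len=0.9290
  (v20,v24,v21) [--+] → (-1.32478, -0.110964, 1.7216)–(-1.37074, 0, 1.7216)  len=0.1201
  (v21,v24,v25) [+-+] → (-1.32478, -0.110964, 1.7216)–(-0.969189, -0.969189, 1.7216)  len=0.9290
  (v24,v28,v25) [--+] → (-0.858225, -1.01515, 1.7216)–(-0.969189, -0.969189, 1.7216)  len=0.1201
  (v25,v28,v29) [+-+] → (-0.858225, -1.01515, 1.7216)–(0, -1.37074, 1.7216)  len=0.9290
  (v28,v32,v29) [--+] → (0.110964, -1.32478, 1.7216)–(0, -1.37074, 1.7216)  len=0.1201
  (v29,v32,v33) [+-+] → (0.110964, -1.32478, 1.7216)–(0.969189, -0.969189, 1.7216)  len=0.9290
  (v32,v3,v33) [--+] → (1.01515, -0.858225, 1.7216)–(0.969189, -0.969189, 1.7216)  len=0.1201
  (v33,v3,v4) [+-+] → (1.01515, -0.858225, 1.7216)–(1.37074, 0, 1.7216)  len=0.9290

Chained into 1 loop(s):
  loop 1: 16 segments, perimeter = 8.3926
Total perimeter = 8.393

loops=1 perimeter=8.393


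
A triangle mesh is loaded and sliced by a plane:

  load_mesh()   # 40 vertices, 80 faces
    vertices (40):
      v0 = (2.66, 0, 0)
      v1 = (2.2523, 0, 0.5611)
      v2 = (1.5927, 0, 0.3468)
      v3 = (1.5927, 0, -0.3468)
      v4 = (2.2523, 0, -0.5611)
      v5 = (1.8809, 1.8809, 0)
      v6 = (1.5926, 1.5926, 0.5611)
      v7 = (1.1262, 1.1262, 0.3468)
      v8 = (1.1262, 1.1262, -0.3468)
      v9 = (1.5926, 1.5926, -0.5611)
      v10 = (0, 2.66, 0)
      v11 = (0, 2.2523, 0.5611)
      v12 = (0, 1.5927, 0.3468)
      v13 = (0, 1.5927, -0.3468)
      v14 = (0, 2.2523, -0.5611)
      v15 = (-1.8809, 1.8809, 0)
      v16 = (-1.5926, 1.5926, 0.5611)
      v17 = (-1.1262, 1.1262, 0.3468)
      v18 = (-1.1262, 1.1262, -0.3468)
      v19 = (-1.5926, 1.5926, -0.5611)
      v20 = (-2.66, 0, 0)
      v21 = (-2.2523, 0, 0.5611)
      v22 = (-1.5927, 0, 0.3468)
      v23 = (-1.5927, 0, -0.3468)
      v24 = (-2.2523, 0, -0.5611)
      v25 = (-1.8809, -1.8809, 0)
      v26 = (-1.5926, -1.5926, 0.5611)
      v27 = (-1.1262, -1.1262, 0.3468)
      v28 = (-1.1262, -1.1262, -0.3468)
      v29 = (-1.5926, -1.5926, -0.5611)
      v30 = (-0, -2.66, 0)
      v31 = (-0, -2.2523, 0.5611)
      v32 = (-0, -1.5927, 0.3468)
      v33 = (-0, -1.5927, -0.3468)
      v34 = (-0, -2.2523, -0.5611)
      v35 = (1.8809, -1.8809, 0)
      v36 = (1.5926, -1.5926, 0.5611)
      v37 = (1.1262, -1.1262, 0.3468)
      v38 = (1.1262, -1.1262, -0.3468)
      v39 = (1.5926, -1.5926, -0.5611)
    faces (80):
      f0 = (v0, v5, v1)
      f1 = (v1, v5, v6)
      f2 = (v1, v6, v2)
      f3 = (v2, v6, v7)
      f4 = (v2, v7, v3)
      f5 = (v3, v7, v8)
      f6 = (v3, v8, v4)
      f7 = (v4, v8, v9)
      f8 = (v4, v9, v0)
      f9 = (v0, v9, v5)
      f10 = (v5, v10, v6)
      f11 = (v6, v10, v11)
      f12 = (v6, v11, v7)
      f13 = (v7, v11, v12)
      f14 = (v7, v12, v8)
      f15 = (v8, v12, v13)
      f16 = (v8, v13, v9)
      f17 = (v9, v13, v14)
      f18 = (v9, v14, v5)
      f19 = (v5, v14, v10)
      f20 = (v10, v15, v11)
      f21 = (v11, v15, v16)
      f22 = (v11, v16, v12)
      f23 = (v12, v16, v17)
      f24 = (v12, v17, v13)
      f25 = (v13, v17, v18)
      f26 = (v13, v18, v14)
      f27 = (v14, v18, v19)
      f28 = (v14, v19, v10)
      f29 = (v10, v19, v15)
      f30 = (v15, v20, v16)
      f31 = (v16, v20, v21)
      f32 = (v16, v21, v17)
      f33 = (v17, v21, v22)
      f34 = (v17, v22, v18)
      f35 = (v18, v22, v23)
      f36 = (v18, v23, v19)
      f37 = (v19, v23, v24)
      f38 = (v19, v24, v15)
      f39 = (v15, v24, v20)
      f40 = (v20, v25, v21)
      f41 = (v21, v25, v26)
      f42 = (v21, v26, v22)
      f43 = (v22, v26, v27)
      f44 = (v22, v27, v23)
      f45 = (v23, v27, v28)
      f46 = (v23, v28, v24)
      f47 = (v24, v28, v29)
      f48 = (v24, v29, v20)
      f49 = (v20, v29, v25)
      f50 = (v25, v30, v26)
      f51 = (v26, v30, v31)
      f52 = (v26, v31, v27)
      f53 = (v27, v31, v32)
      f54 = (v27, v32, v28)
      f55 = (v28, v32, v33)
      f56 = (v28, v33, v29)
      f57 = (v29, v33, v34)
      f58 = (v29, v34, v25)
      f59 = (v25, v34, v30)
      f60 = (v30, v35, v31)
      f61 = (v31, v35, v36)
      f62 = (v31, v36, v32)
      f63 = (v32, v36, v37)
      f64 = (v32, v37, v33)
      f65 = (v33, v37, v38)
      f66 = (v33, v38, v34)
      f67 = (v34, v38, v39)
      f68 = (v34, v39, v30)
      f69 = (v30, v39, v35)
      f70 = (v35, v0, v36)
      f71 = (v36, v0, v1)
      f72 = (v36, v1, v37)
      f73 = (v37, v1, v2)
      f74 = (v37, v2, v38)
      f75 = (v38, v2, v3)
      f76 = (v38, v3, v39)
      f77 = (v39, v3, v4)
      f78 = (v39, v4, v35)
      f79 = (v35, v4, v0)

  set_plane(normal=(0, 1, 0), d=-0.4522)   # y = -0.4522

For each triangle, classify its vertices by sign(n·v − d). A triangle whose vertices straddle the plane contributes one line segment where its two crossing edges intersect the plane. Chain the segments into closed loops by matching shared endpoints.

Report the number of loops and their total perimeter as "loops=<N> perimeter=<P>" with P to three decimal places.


loops=2 perimeter=6.936

Straddling triangles (20 of 80):
  (v20,v25,v21) [+-+] → (-2.47269, -0.4522, 0)–(-2.16301, -0.4522, 0.426202)  len=0.5268
  (v21,v25,v26) [+--] → (-2.16301, -0.4522, 0.426202)–(-2.06499, -0.4522, 0.5611)  len=0.1668
  (v21,v26,v22) [+-+] → (-2.06499, -0.4522, 0.5611)–(-1.59267, -0.4522, 0.407648)  len=0.4966
  (v22,v26,v27) [+--] → (-1.59267, -0.4522, 0.407648)–(-1.40539, -0.4522, 0.3468)  len=0.1969
  (v22,v27,v23) [+-+] → (-1.40539, -0.4522, 0.3468)–(-1.40539, -0.4522, -0.0683007)  len=0.4151
  (v23,v27,v28) [+--] → (-1.40539, -0.4522, -0.0683007)–(-1.40539, -0.4522, -0.3468)  len=0.2785
  (v23,v28,v24) [+-+] → (-1.40539, -0.4522, -0.3468)–(-1.80014, -0.4522, -0.475053)  len=0.4151
  (v24,v28,v29) [+--] → (-1.80014, -0.4522, -0.475053)–(-2.06499, -0.4522, -0.5611)  len=0.2785
  (v24,v29,v20) [+-+] → (-2.06499, -0.4522, -0.5611)–(-2.35692, -0.4522, -0.159318)  len=0.4966
  (v20,v29,v25) [+--] → (-2.35692, -0.4522, -0.159318)–(-2.47269, -0.4522, 0)  len=0.1969
  (v35,v0,v36) [-+-] → (2.47269, -0.4522, 0)–(2.35692, -0.4522, 0.159318)  len=0.1969
  (v36,v0,v1) [-++] → (2.35692, -0.4522, 0.159318)–(2.06499, -0.4522, 0.5611)  len=0.4966
  (v36,v1,v37) [-+-] → (2.06499, -0.4522, 0.5611)–(1.80014, -0.4522, 0.475053)  len=0.2785
  (v37,v1,v2) [-++] → (1.80014, -0.4522, 0.475053)–(1.40539, -0.4522, 0.3468)  len=0.4151
  (v37,v2,v38) [-+-] → (1.40539, -0.4522, 0.3468)–(1.40539, -0.4522, 0.0683007)  len=0.2785
  (v38,v2,v3) [-++] → (1.40539, -0.4522, 0.0683007)–(1.40539, -0.4522, -0.3468)  len=0.4151
  (v38,v3,v39) [-+-] → (1.40539, -0.4522, -0.3468)–(1.59267, -0.4522, -0.407648)  len=0.1969
  (v39,v3,v4) [-++] → (1.59267, -0.4522, -0.407648)–(2.06499, -0.4522, -0.5611)  len=0.4966
  (v39,v4,v35) [-+-] → (2.06499, -0.4522, -0.5611)–(2.16301, -0.4522, -0.426202)  len=0.1668
  (v35,v4,v0) [-++] → (2.16301, -0.4522, -0.426202)–(2.47269, -0.4522, 0)  len=0.5268

Chained into 2 loop(s):
  loop 1: 10 segments, perimeter = 3.4678
  loop 2: 10 segments, perimeter = 3.4678
Total perimeter = 6.936


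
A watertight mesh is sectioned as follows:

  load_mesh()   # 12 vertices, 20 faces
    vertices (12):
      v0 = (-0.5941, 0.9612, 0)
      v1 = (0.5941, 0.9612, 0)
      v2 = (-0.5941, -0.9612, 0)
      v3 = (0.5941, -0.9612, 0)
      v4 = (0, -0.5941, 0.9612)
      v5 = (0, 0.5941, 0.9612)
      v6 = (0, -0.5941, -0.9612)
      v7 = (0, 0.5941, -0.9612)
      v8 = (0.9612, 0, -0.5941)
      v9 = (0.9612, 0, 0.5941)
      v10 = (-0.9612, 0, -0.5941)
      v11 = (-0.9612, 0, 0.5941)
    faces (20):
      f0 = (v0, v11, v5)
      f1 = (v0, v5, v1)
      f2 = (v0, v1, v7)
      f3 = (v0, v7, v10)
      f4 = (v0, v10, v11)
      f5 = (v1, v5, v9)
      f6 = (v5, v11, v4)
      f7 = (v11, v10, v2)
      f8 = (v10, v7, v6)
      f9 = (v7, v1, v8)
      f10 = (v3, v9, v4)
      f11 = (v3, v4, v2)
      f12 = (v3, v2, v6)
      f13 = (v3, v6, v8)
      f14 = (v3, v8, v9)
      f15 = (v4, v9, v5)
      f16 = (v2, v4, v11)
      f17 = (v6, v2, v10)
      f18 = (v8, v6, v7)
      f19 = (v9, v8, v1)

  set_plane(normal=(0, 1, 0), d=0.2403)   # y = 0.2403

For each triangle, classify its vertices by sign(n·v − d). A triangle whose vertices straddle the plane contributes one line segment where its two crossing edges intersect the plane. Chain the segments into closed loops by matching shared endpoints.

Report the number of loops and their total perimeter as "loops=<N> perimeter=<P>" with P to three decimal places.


loops=1 perimeter=5.913

Straddling triangles (10 of 20):
  (v0,v11,v5) [+-+] → (-0.869425, 0.2403, 0.445575)–(-0.572416, 0.2403, 0.742584)  len=0.4200
  (v0,v7,v10) [++-] → (-0.572416, 0.2403, -0.742584)–(-0.869425, 0.2403, -0.445575)  len=0.4200
  (v0,v10,v11) [+--] → (-0.869425, 0.2403, -0.445575)–(-0.869425, 0.2403, 0.445575)  len=0.8911
  (v1,v5,v9) [++-] → (0.572416, 0.2403, 0.742584)–(0.869425, 0.2403, 0.445575)  len=0.4200
  (v5,v11,v4) [+--] → (-0.572416, 0.2403, 0.742584)–(0, 0.2403, 0.9612)  len=0.6127
  (v10,v7,v6) [-+-] → (-0.572416, 0.2403, -0.742584)–(0, 0.2403, -0.9612)  len=0.6127
  (v7,v1,v8) [++-] → (0.869425, 0.2403, -0.445575)–(0.572416, 0.2403, -0.742584)  len=0.4200
  (v4,v9,v5) [--+] → (0.572416, 0.2403, 0.742584)–(0, 0.2403, 0.9612)  len=0.6127
  (v8,v6,v7) [--+] → (0, 0.2403, -0.9612)–(0.572416, 0.2403, -0.742584)  len=0.6127
  (v9,v8,v1) [--+] → (0.869425, 0.2403, -0.445575)–(0.869425, 0.2403, 0.445575)  len=0.8911

Chained into 1 loop(s):
  loop 1: 10 segments, perimeter = 5.9134
Total perimeter = 5.913


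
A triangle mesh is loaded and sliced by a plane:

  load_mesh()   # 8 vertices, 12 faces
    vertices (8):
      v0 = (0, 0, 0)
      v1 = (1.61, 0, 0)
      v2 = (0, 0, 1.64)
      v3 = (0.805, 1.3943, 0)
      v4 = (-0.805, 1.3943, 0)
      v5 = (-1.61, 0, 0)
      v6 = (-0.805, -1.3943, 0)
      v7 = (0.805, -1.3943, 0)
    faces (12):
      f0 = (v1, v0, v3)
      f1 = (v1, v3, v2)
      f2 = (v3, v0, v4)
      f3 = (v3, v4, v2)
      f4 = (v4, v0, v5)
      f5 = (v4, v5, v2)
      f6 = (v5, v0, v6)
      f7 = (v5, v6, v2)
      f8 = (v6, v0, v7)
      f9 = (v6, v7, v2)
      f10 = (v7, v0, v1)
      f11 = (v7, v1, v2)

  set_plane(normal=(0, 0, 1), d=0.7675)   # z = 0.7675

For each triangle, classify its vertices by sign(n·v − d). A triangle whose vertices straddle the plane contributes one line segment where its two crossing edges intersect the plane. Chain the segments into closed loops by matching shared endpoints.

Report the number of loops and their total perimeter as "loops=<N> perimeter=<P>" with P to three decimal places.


Straddling triangles (6 of 12):
  (v1,v3,v2) [--+] → (0.42827, 0.741785, 0.7675)–(0.85654, 0, 0.7675)  len=0.8565
  (v3,v4,v2) [--+] → (-0.42827, 0.741785, 0.7675)–(0.42827, 0.741785, 0.7675)  len=0.8565
  (v4,v5,v2) [--+] → (-0.85654, 0, 0.7675)–(-0.42827, 0.741785, 0.7675)  len=0.8565
  (v5,v6,v2) [--+] → (-0.42827, -0.741785, 0.7675)–(-0.85654, 0, 0.7675)  len=0.8565
  (v6,v7,v2) [--+] → (0.42827, -0.741785, 0.7675)–(-0.42827, -0.741785, 0.7675)  len=0.8565
  (v7,v1,v2) [--+] → (0.85654, 0, 0.7675)–(0.42827, -0.741785, 0.7675)  len=0.8565

Chained into 1 loop(s):
  loop 1: 6 segments, perimeter = 5.1392
Total perimeter = 5.139

loops=1 perimeter=5.139


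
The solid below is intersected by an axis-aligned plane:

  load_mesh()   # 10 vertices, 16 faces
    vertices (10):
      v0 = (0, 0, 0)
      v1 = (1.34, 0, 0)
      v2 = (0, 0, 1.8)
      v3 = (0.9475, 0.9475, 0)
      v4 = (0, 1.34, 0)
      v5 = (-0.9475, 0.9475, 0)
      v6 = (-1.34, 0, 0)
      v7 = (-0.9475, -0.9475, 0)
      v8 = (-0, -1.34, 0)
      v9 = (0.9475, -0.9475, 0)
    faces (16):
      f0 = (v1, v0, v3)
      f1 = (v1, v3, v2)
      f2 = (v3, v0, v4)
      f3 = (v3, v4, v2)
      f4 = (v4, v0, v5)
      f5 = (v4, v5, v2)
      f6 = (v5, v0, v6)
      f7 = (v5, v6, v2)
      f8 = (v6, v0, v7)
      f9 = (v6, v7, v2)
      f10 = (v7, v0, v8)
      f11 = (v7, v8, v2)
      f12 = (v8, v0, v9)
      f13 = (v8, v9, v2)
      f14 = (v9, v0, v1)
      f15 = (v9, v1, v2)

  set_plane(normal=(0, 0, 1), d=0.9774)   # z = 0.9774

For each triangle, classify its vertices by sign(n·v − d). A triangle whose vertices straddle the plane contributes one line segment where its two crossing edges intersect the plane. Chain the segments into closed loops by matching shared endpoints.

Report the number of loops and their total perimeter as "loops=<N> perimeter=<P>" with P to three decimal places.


loops=1 perimeter=3.750

Straddling triangles (8 of 16):
  (v1,v3,v2) [--+] → (0.433007, 0.433007, 0.9774)–(0.61238, 0, 0.9774)  len=0.4687
  (v3,v4,v2) [--+] → (0, 0.61238, 0.9774)–(0.433007, 0.433007, 0.9774)  len=0.4687
  (v4,v5,v2) [--+] → (-0.433007, 0.433007, 0.9774)–(0, 0.61238, 0.9774)  len=0.4687
  (v5,v6,v2) [--+] → (-0.61238, 0, 0.9774)–(-0.433007, 0.433007, 0.9774)  len=0.4687
  (v6,v7,v2) [--+] → (-0.433007, -0.433007, 0.9774)–(-0.61238, 0, 0.9774)  len=0.4687
  (v7,v8,v2) [--+] → (0, -0.61238, 0.9774)–(-0.433007, -0.433007, 0.9774)  len=0.4687
  (v8,v9,v2) [--+] → (0.433007, -0.433007, 0.9774)–(0, -0.61238, 0.9774)  len=0.4687
  (v9,v1,v2) [--+] → (0.61238, 0, 0.9774)–(0.433007, -0.433007, 0.9774)  len=0.4687

Chained into 1 loop(s):
  loop 1: 8 segments, perimeter = 3.7495
Total perimeter = 3.750


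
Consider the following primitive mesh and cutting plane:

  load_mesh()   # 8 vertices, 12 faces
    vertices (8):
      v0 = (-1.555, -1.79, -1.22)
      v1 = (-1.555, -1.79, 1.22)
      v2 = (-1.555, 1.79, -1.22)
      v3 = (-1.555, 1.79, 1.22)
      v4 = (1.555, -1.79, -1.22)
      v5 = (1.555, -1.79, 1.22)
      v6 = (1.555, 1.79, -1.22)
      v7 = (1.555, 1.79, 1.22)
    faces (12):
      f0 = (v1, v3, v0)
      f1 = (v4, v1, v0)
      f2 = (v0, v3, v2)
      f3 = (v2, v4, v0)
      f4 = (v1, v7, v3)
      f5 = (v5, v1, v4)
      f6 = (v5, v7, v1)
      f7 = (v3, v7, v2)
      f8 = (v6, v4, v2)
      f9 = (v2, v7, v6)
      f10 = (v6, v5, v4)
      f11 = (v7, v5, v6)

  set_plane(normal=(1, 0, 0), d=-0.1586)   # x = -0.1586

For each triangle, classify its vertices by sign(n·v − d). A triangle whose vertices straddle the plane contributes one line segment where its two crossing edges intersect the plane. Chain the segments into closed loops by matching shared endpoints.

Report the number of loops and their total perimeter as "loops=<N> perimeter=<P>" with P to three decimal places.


Straddling triangles (8 of 12):
  (v4,v1,v0) [+--] → (-0.1586, -1.79, 0.124432)–(-0.1586, -1.79, -1.22)  len=1.3444
  (v2,v4,v0) [-+-] → (-0.1586, 0.182568, -1.22)–(-0.1586, -1.79, -1.22)  len=1.9726
  (v1,v7,v3) [-+-] → (-0.1586, -0.182568, 1.22)–(-0.1586, 1.79, 1.22)  len=1.9726
  (v5,v1,v4) [+-+] → (-0.1586, -1.79, 1.22)–(-0.1586, -1.79, 0.124432)  len=1.0956
  (v5,v7,v1) [++-] → (-0.1586, -0.182568, 1.22)–(-0.1586, -1.79, 1.22)  len=1.6074
  (v3,v7,v2) [-+-] → (-0.1586, 1.79, 1.22)–(-0.1586, 1.79, -0.124432)  len=1.3444
  (v6,v4,v2) [++-] → (-0.1586, 0.182568, -1.22)–(-0.1586, 1.79, -1.22)  len=1.6074
  (v2,v7,v6) [-++] → (-0.1586, 1.79, -0.124432)–(-0.1586, 1.79, -1.22)  len=1.0956

Chained into 1 loop(s):
  loop 1: 8 segments, perimeter = 12.0400
Total perimeter = 12.040

loops=1 perimeter=12.040


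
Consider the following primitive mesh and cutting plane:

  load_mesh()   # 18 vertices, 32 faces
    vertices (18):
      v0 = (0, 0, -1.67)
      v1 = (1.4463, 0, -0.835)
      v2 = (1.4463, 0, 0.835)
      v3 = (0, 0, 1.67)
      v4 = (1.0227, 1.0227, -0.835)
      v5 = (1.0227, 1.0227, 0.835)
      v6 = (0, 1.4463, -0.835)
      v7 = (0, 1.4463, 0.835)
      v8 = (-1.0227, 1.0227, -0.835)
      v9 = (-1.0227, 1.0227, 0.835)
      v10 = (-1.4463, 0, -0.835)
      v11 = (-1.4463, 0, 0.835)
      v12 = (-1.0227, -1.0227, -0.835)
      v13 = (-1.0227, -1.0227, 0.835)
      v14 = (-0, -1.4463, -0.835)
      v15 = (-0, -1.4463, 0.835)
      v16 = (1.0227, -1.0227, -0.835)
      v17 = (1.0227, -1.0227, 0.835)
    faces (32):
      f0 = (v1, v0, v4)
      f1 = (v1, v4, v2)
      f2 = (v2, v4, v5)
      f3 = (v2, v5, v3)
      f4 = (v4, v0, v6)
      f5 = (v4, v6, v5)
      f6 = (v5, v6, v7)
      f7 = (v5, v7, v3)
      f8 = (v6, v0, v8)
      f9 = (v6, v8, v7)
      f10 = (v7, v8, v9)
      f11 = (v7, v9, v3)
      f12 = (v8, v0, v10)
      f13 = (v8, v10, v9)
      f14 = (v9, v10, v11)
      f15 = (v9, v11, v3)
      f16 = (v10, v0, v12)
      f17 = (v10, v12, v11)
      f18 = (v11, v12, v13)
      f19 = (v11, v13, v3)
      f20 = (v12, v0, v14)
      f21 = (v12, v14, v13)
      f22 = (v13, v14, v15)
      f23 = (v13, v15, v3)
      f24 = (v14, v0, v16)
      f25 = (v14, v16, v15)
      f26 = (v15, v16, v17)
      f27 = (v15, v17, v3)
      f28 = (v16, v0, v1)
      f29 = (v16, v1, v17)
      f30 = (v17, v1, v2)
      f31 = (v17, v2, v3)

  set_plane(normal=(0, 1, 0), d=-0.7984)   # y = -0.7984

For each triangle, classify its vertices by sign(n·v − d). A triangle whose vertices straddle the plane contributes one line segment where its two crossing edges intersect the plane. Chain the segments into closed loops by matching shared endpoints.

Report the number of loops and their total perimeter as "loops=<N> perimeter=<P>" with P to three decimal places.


Straddling triangles (12 of 32):
  (v10,v0,v12) [++-] → (-0.7984, -0.7984, -1.01813)–(-1.1156, -0.7984, -0.835)  len=0.3663
  (v10,v12,v11) [+-+] → (-1.1156, -0.7984, -0.835)–(-1.1156, -0.7984, -0.468733)  len=0.3663
  (v11,v12,v13) [+--] → (-1.1156, -0.7984, -0.468733)–(-1.1156, -0.7984, 0.835)  len=1.3037
  (v11,v13,v3) [+-+] → (-1.1156, -0.7984, 0.835)–(-0.7984, -0.7984, 1.01813)  len=0.3663
  (v12,v0,v14) [-+-] → (-0.7984, -0.7984, -1.01813)–(0, -0.7984, -1.20906)  len=0.8209
  (v13,v15,v3) [--+] → (0, -0.7984, 1.20906)–(-0.7984, -0.7984, 1.01813)  len=0.8209
  (v14,v0,v16) [-+-] → (0, -0.7984, -1.20906)–(0.7984, -0.7984, -1.01813)  len=0.8209
  (v15,v17,v3) [--+] → (0.7984, -0.7984, 1.01813)–(0, -0.7984, 1.20906)  len=0.8209
  (v16,v0,v1) [-++] → (0.7984, -0.7984, -1.01813)–(1.1156, -0.7984, -0.835)  len=0.3663
  (v16,v1,v17) [-+-] → (1.1156, -0.7984, -0.835)–(1.1156, -0.7984, 0.468733)  len=1.3037
  (v17,v1,v2) [-++] → (1.1156, -0.7984, 0.468733)–(1.1156, -0.7984, 0.835)  len=0.3663
  (v17,v2,v3) [-++] → (1.1156, -0.7984, 0.835)–(0.7984, -0.7984, 1.01813)  len=0.3663

Chained into 1 loop(s):
  loop 1: 12 segments, perimeter = 8.0887
Total perimeter = 8.089

loops=1 perimeter=8.089


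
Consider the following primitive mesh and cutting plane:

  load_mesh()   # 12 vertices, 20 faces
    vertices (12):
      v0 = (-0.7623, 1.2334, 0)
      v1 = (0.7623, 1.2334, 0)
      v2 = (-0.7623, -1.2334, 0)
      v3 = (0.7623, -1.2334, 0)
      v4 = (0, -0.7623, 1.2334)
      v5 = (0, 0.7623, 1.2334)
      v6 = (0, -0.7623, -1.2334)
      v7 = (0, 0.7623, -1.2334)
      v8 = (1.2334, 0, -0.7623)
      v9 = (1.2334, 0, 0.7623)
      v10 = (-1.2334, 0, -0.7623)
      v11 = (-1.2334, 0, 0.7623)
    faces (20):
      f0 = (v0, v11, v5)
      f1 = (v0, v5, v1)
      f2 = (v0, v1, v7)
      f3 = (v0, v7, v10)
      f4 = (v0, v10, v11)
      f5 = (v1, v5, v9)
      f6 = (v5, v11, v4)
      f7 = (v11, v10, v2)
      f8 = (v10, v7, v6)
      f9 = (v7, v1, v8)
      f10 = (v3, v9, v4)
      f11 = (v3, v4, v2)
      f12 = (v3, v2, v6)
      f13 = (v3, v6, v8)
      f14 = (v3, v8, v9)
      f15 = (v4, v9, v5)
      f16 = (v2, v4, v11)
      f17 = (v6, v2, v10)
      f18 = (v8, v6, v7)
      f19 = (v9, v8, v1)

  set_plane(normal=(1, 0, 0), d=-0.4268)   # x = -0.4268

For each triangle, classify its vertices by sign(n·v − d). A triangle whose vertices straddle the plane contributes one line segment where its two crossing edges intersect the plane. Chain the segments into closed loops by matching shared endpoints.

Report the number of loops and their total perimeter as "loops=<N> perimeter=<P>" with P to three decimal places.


loops=1 perimeter=7.303

Straddling triangles (10 of 20):
  (v0,v11,v5) [--+] → (-0.4268, 0.498517, 1.07038)–(-0.4268, 1.02606, 0.542838)  len=0.7461
  (v0,v5,v1) [-++] → (-0.4268, 1.02606, 0.542838)–(-0.4268, 1.2334, 0)  len=0.5811
  (v0,v1,v7) [-++] → (-0.4268, 1.2334, 0)–(-0.4268, 1.02606, -0.542838)  len=0.5811
  (v0,v7,v10) [-+-] → (-0.4268, 1.02606, -0.542838)–(-0.4268, 0.498517, -1.07038)  len=0.7461
  (v5,v11,v4) [+-+] → (-0.4268, 0.498517, 1.07038)–(-0.4268, -0.498517, 1.07038)  len=0.9970
  (v10,v7,v6) [-++] → (-0.4268, 0.498517, -1.07038)–(-0.4268, -0.498517, -1.07038)  len=0.9970
  (v3,v4,v2) [++-] → (-0.4268, -1.02606, 0.542838)–(-0.4268, -1.2334, 0)  len=0.5811
  (v3,v2,v6) [+-+] → (-0.4268, -1.2334, 0)–(-0.4268, -1.02606, -0.542838)  len=0.5811
  (v2,v4,v11) [-+-] → (-0.4268, -1.02606, 0.542838)–(-0.4268, -0.498517, 1.07038)  len=0.7461
  (v6,v2,v10) [+--] → (-0.4268, -1.02606, -0.542838)–(-0.4268, -0.498517, -1.07038)  len=0.7461

Chained into 1 loop(s):
  loop 1: 10 segments, perimeter = 7.3027
Total perimeter = 7.303


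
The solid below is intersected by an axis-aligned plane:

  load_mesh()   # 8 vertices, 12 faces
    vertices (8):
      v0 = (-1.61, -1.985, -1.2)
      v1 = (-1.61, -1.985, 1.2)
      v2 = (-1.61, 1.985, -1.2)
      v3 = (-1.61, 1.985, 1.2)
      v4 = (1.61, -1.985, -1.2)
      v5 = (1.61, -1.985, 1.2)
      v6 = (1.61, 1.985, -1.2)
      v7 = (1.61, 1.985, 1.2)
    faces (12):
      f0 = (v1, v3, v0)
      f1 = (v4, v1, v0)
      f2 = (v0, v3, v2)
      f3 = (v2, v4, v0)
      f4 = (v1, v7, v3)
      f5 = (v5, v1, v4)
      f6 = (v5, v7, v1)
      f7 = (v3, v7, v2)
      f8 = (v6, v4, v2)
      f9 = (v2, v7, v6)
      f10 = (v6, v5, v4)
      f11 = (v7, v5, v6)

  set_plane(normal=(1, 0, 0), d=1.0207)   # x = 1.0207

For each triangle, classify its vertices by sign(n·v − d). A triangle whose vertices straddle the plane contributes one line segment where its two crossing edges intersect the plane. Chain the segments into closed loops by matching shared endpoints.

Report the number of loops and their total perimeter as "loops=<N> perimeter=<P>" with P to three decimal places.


loops=1 perimeter=12.740

Straddling triangles (8 of 12):
  (v4,v1,v0) [+--] → (1.0207, -1.985, -0.76077)–(1.0207, -1.985, -1.2)  len=0.4392
  (v2,v4,v0) [-+-] → (1.0207, -1.25844, -1.2)–(1.0207, -1.985, -1.2)  len=0.7266
  (v1,v7,v3) [-+-] → (1.0207, 1.25844, 1.2)–(1.0207, 1.985, 1.2)  len=0.7266
  (v5,v1,v4) [+-+] → (1.0207, -1.985, 1.2)–(1.0207, -1.985, -0.76077)  len=1.9608
  (v5,v7,v1) [++-] → (1.0207, 1.25844, 1.2)–(1.0207, -1.985, 1.2)  len=3.2434
  (v3,v7,v2) [-+-] → (1.0207, 1.985, 1.2)–(1.0207, 1.985, 0.76077)  len=0.4392
  (v6,v4,v2) [++-] → (1.0207, -1.25844, -1.2)–(1.0207, 1.985, -1.2)  len=3.2434
  (v2,v7,v6) [-++] → (1.0207, 1.985, 0.76077)–(1.0207, 1.985, -1.2)  len=1.9608

Chained into 1 loop(s):
  loop 1: 8 segments, perimeter = 12.7400
Total perimeter = 12.740


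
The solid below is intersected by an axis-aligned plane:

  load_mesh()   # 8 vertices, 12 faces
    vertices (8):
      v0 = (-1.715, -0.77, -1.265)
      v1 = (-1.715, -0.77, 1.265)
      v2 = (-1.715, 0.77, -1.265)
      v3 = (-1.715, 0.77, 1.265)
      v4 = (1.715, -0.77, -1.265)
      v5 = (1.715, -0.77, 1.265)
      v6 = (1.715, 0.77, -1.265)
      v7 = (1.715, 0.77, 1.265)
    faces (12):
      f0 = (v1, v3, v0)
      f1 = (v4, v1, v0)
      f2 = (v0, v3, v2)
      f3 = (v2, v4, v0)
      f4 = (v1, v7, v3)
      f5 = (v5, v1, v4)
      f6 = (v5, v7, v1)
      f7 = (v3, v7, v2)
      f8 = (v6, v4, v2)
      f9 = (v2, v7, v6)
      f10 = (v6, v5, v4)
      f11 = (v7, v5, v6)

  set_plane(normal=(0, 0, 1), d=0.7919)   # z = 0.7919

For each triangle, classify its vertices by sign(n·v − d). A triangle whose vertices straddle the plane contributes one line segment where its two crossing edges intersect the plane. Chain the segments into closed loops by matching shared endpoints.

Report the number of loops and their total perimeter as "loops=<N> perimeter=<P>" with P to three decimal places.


loops=1 perimeter=9.940

Straddling triangles (8 of 12):
  (v1,v3,v0) [++-] → (-1.715, 0.482026, 0.7919)–(-1.715, -0.77, 0.7919)  len=1.2520
  (v4,v1,v0) [-+-] → (-1.0736, -0.77, 0.7919)–(-1.715, -0.77, 0.7919)  len=0.6414
  (v0,v3,v2) [-+-] → (-1.715, 0.482026, 0.7919)–(-1.715, 0.77, 0.7919)  len=0.2880
  (v5,v1,v4) [++-] → (-1.0736, -0.77, 0.7919)–(1.715, -0.77, 0.7919)  len=2.7886
  (v3,v7,v2) [++-] → (1.0736, 0.77, 0.7919)–(-1.715, 0.77, 0.7919)  len=2.7886
  (v2,v7,v6) [-+-] → (1.0736, 0.77, 0.7919)–(1.715, 0.77, 0.7919)  len=0.6414
  (v6,v5,v4) [-+-] → (1.715, -0.482026, 0.7919)–(1.715, -0.77, 0.7919)  len=0.2880
  (v7,v5,v6) [++-] → (1.715, -0.482026, 0.7919)–(1.715, 0.77, 0.7919)  len=1.2520

Chained into 1 loop(s):
  loop 1: 8 segments, perimeter = 9.9400
Total perimeter = 9.940


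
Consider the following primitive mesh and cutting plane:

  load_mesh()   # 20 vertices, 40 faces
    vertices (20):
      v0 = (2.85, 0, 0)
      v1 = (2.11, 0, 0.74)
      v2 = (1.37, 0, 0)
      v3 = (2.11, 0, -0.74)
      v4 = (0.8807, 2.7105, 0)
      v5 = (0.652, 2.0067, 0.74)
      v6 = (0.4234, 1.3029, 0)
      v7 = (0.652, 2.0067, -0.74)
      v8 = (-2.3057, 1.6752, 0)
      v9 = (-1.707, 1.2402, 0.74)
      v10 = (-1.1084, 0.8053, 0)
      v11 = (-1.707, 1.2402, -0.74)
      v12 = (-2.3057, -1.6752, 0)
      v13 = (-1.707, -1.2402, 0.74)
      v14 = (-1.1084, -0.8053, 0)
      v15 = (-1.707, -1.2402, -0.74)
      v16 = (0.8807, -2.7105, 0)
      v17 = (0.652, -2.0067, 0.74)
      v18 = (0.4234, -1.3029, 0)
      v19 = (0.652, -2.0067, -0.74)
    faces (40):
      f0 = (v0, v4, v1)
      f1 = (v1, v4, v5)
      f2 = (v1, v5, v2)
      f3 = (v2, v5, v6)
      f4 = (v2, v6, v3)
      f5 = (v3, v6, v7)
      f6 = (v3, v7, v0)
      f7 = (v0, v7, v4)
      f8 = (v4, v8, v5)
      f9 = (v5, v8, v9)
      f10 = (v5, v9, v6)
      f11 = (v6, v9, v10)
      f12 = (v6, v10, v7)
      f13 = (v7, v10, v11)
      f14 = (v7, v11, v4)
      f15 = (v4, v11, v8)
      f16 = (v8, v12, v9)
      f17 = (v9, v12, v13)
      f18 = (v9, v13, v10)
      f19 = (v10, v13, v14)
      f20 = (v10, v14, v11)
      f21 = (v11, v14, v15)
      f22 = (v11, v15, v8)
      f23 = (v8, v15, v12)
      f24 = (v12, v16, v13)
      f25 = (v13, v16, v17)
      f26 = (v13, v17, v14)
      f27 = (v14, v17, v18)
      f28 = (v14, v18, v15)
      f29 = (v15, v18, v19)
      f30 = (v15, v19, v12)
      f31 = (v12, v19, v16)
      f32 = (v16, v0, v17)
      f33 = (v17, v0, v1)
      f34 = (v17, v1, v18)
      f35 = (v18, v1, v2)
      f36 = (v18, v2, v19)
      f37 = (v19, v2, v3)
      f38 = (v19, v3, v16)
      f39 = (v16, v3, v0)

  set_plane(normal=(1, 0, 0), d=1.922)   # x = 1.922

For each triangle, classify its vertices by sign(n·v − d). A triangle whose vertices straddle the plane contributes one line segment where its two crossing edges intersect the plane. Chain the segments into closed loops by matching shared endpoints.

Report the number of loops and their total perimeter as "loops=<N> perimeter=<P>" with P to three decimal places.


Straddling triangles (14 of 40):
  (v0,v4,v1) [+-+] → (1.922, 1.27728, 0)–(1.922, 0.414524, 0.62683)  len=1.0664
  (v1,v4,v5) [+--] → (1.922, 0.414524, 0.62683)–(1.922, 0.258751, 0.74)  len=0.1925
  (v1,v5,v2) [+--] → (1.922, 0.258751, 0.74)–(1.922, 0, 0.552)  len=0.3198
  (v2,v6,v3) [--+] → (1.922, 0.14523, -0.657515)–(1.922, 0, -0.552)  len=0.1795
  (v3,v6,v7) [+--] → (1.922, 0.14523, -0.657515)–(1.922, 0.258751, -0.74)  len=0.1403
  (v3,v7,v0) [+-+] → (1.922, 0.258751, -0.74)–(1.922, 0.847233, -0.312429)  len=0.7274
  (v0,v7,v4) [+--] → (1.922, 0.847233, -0.312429)–(1.922, 1.27728, 0)  len=0.5316
  (v16,v0,v17) [-+-] → (1.922, -1.27728, 0)–(1.922, -0.847233, 0.312429)  len=0.5316
  (v17,v0,v1) [-++] → (1.922, -0.847233, 0.312429)–(1.922, -0.258751, 0.74)  len=0.7274
  (v17,v1,v18) [-+-] → (1.922, -0.258751, 0.74)–(1.922, -0.14523, 0.657515)  len=0.1403
  (v18,v1,v2) [-+-] → (1.922, -0.14523, 0.657515)–(1.922, 0, 0.552)  len=0.1795
  (v19,v2,v3) [--+] → (1.922, 0, -0.552)–(1.922, -0.258751, -0.74)  len=0.3198
  (v19,v3,v16) [-+-] → (1.922, -0.258751, -0.74)–(1.922, -0.414524, -0.62683)  len=0.1925
  (v16,v3,v0) [-++] → (1.922, -0.414524, -0.62683)–(1.922, -1.27728, 0)  len=1.0664

Chained into 1 loop(s):
  loop 1: 14 segments, perimeter = 6.3152
Total perimeter = 6.315

loops=1 perimeter=6.315
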